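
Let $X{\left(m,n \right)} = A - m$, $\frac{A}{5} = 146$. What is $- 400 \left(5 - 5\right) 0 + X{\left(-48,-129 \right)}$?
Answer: $778$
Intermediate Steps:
$A = 730$ ($A = 5 \cdot 146 = 730$)
$X{\left(m,n \right)} = 730 - m$
$- 400 \left(5 - 5\right) 0 + X{\left(-48,-129 \right)} = - 400 \left(5 - 5\right) 0 + \left(730 - -48\right) = - 400 \cdot 0 \cdot 0 + \left(730 + 48\right) = \left(-400\right) 0 + 778 = 0 + 778 = 778$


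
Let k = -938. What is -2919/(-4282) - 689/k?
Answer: 1422080/1004129 ≈ 1.4162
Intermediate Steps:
-2919/(-4282) - 689/k = -2919/(-4282) - 689/(-938) = -2919*(-1/4282) - 689*(-1/938) = 2919/4282 + 689/938 = 1422080/1004129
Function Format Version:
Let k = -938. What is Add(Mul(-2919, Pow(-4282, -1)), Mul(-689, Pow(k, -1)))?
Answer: Rational(1422080, 1004129) ≈ 1.4162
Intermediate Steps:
Add(Mul(-2919, Pow(-4282, -1)), Mul(-689, Pow(k, -1))) = Add(Mul(-2919, Pow(-4282, -1)), Mul(-689, Pow(-938, -1))) = Add(Mul(-2919, Rational(-1, 4282)), Mul(-689, Rational(-1, 938))) = Add(Rational(2919, 4282), Rational(689, 938)) = Rational(1422080, 1004129)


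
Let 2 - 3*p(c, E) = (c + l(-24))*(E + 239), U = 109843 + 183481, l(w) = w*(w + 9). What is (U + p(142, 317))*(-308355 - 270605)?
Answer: -347875063520/3 ≈ -1.1596e+11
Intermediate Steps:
l(w) = w*(9 + w)
U = 293324
p(c, E) = 2/3 - (239 + E)*(360 + c)/3 (p(c, E) = 2/3 - (c - 24*(9 - 24))*(E + 239)/3 = 2/3 - (c - 24*(-15))*(239 + E)/3 = 2/3 - (c + 360)*(239 + E)/3 = 2/3 - (360 + c)*(239 + E)/3 = 2/3 - (239 + E)*(360 + c)/3)
(U + p(142, 317))*(-308355 - 270605) = (293324 + (-86038/3 - 120*317 - 239/3*142 - 1/3*317*142))*(-308355 - 270605) = (293324 + (-86038/3 - 38040 - 33938/3 - 45014/3))*(-578960) = (293324 - 279110/3)*(-578960) = (600862/3)*(-578960) = -347875063520/3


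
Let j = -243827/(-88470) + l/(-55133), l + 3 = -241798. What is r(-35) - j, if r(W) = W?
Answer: -205551626311/4877616510 ≈ -42.142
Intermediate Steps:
l = -241801 (l = -3 - 241798 = -241801)
j = 34835048461/4877616510 (j = -243827/(-88470) - 241801/(-55133) = -243827*(-1/88470) - 241801*(-1/55133) = 243827/88470 + 241801/55133 = 34835048461/4877616510 ≈ 7.1418)
r(-35) - j = -35 - 1*34835048461/4877616510 = -35 - 34835048461/4877616510 = -205551626311/4877616510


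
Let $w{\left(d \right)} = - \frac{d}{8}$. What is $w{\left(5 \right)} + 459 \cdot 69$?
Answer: $\frac{253363}{8} \approx 31670.0$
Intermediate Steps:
$w{\left(d \right)} = - \frac{d}{8}$
$w{\left(5 \right)} + 459 \cdot 69 = \left(- \frac{1}{8}\right) 5 + 459 \cdot 69 = - \frac{5}{8} + 31671 = \frac{253363}{8}$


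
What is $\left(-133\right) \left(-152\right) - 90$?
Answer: $20126$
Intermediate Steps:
$\left(-133\right) \left(-152\right) - 90 = 20216 - 90 = 20126$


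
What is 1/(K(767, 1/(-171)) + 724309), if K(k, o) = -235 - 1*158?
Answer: 1/723916 ≈ 1.3814e-6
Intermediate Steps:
K(k, o) = -393 (K(k, o) = -235 - 158 = -393)
1/(K(767, 1/(-171)) + 724309) = 1/(-393 + 724309) = 1/723916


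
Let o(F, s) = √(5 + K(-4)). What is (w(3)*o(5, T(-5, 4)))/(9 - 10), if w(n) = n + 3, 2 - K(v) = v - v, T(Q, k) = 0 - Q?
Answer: -6*√7 ≈ -15.875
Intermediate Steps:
T(Q, k) = -Q
K(v) = 2 (K(v) = 2 - (v - v) = 2 - 1*0 = 2 + 0 = 2)
o(F, s) = √7 (o(F, s) = √(5 + 2) = √7)
w(n) = 3 + n
(w(3)*o(5, T(-5, 4)))/(9 - 10) = ((3 + 3)*√7)/(9 - 10) = (6*√7)/(-1) = (6*√7)*(-1) = -6*√7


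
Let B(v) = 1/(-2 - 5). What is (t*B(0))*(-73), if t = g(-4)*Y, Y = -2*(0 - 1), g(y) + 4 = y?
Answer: -1168/7 ≈ -166.86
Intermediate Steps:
B(v) = -⅐ (B(v) = 1/(-7) = -⅐)
g(y) = -4 + y
Y = 2 (Y = -2*(-1) = 2)
t = -16 (t = (-4 - 4)*2 = -8*2 = -16)
(t*B(0))*(-73) = -16*(-⅐)*(-73) = (16/7)*(-73) = -1168/7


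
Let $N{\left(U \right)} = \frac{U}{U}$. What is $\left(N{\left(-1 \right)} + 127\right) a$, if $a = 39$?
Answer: $4992$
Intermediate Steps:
$N{\left(U \right)} = 1$
$\left(N{\left(-1 \right)} + 127\right) a = \left(1 + 127\right) 39 = 128 \cdot 39 = 4992$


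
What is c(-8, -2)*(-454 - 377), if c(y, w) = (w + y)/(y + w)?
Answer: -831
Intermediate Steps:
c(y, w) = 1 (c(y, w) = (w + y)/(w + y) = 1)
c(-8, -2)*(-454 - 377) = 1*(-454 - 377) = 1*(-831) = -831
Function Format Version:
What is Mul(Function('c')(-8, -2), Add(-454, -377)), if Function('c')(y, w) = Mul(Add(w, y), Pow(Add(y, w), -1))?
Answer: -831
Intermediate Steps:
Function('c')(y, w) = 1 (Function('c')(y, w) = Mul(Add(w, y), Pow(Add(w, y), -1)) = 1)
Mul(Function('c')(-8, -2), Add(-454, -377)) = Mul(1, Add(-454, -377)) = Mul(1, -831) = -831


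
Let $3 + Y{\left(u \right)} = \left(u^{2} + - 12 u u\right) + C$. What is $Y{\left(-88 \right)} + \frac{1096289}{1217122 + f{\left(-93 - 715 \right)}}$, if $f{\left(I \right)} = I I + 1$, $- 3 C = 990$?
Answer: $- \frac{159914581990}{1869987} \approx -85516.0$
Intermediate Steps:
$C = -330$ ($C = \left(- \frac{1}{3}\right) 990 = -330$)
$f{\left(I \right)} = 1 + I^{2}$ ($f{\left(I \right)} = I^{2} + 1 = 1 + I^{2}$)
$Y{\left(u \right)} = -333 - 11 u^{2}$ ($Y{\left(u \right)} = -3 - \left(330 - u^{2} - - 12 u u\right) = -3 + \left(\left(u^{2} - 12 u^{2}\right) - 330\right) = -3 - \left(330 + 11 u^{2}\right) = -333 - 11 u^{2}$)
$Y{\left(-88 \right)} + \frac{1096289}{1217122 + f{\left(-93 - 715 \right)}} = \left(-333 - 11 \left(-88\right)^{2}\right) + \frac{1096289}{1217122 + \left(1 + \left(-93 - 715\right)^{2}\right)} = \left(-333 - 85184\right) + \frac{1096289}{1217122 + \left(1 + \left(-93 - 715\right)^{2}\right)} = \left(-333 - 85184\right) + \frac{1096289}{1217122 + \left(1 + \left(-808\right)^{2}\right)} = -85517 + \frac{1096289}{1217122 + \left(1 + 652864\right)} = -85517 + \frac{1096289}{1217122 + 652865} = -85517 + \frac{1096289}{1869987} = - \frac{159914581990}{1869987}$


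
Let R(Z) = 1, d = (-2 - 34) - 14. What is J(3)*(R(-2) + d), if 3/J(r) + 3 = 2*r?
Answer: -49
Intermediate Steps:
d = -50 (d = -36 - 14 = -50)
J(r) = 3/(-3 + 2*r)
J(3)*(R(-2) + d) = (3/(-3 + 2*3))*(1 - 50) = (3/(-3 + 6))*(-49) = (3/3)*(-49) = (3*(1/3))*(-49) = 1*(-49) = -49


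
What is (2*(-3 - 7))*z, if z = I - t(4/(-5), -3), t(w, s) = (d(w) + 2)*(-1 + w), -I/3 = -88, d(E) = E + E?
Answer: -26472/5 ≈ -5294.4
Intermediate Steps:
d(E) = 2*E
I = 264 (I = -3*(-88) = 264)
t(w, s) = (-1 + w)*(2 + 2*w) (t(w, s) = (2*w + 2)*(-1 + w) = (2 + 2*w)*(-1 + w) = (-1 + w)*(2 + 2*w))
z = 6618/25 (z = 264 - (-2 + 2*(4/(-5))²) = 264 - (-2 + 2*(4*(-⅕))²) = 264 - (-2 + 2*(-⅘)²) = 264 - (-2 + 2*(16/25)) = 264 - (-2 + 32/25) = 264 - 1*(-18/25) = 264 + 18/25 = 6618/25 ≈ 264.72)
(2*(-3 - 7))*z = (2*(-3 - 7))*(6618/25) = (2*(-10))*(6618/25) = -20*6618/25 = -26472/5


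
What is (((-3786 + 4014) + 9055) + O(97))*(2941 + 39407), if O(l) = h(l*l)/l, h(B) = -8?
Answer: 38131960164/97 ≈ 3.9311e+8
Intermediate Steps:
O(l) = -8/l
(((-3786 + 4014) + 9055) + O(97))*(2941 + 39407) = (((-3786 + 4014) + 9055) - 8/97)*(2941 + 39407) = ((228 + 9055) - 8*1/97)*42348 = (9283 - 8/97)*42348 = (900443/97)*42348 = 38131960164/97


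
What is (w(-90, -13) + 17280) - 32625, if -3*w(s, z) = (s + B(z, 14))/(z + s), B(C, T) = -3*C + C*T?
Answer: -4741838/309 ≈ -15346.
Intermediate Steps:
w(s, z) = -(s + 11*z)/(3*(s + z)) (w(s, z) = -(s + z*(-3 + 14))/(3*(z + s)) = -(s + z*11)/(3*(s + z)) = -(s + 11*z)/(3*(s + z)))
(w(-90, -13) + 17280) - 32625 = ((-1*(-90) - 11*(-13))/(3*(-90 - 13)) + 17280) - 32625 = ((⅓)*(90 + 143)/(-103) + 17280) - 32625 = ((⅓)*(-1/103)*233 + 17280) - 32625 = (-233/309 + 17280) - 32625 = 5339287/309 - 32625 = -4741838/309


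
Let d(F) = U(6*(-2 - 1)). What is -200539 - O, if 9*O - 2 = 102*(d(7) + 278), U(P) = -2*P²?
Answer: -1767113/9 ≈ -1.9635e+5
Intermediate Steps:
d(F) = -648 (d(F) = -2*36*(-2 - 1)² = -2*(6*(-3))² = -2*(-18)² = -2*324 = -648)
O = -37738/9 (O = 2/9 + (102*(-648 + 278))/9 = 2/9 + (102*(-370))/9 = 2/9 + (⅑)*(-37740) = 2/9 - 12580/3 = -37738/9 ≈ -4193.1)
-200539 - O = -200539 - 1*(-37738/9) = -200539 + 37738/9 = -1767113/9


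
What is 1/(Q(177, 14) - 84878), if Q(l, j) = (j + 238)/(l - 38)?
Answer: -139/11797790 ≈ -1.1782e-5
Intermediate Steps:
Q(l, j) = (238 + j)/(-38 + l)
1/(Q(177, 14) - 84878) = 1/((238 + 14)/(-38 + 177) - 84878) = 1/(252/139 - 84878) = 1/(-11797790/139) = -139/11797790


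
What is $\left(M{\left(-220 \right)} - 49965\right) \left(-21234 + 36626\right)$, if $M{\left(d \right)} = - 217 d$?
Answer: $-34247200$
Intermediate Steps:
$\left(M{\left(-220 \right)} - 49965\right) \left(-21234 + 36626\right) = \left(\left(-217\right) \left(-220\right) - 49965\right) \left(-21234 + 36626\right) = \left(47740 - 49965\right) 15392 = \left(-2225\right) 15392 = -34247200$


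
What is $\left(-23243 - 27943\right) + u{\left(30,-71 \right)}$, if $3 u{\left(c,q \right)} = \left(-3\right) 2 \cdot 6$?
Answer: $-51198$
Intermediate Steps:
$u{\left(c,q \right)} = -12$ ($u{\left(c,q \right)} = \frac{\left(-3\right) 2 \cdot 6}{3} = \frac{\left(-6\right) 6}{3} = \frac{1}{3} \left(-36\right) = -12$)
$\left(-23243 - 27943\right) + u{\left(30,-71 \right)} = \left(-23243 - 27943\right) - 12 = -51186 - 12 = -51198$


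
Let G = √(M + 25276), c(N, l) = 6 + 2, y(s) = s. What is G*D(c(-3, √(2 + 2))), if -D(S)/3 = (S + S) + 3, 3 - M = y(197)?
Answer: -57*√25082 ≈ -9027.3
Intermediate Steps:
M = -194 (M = 3 - 1*197 = 3 - 197 = -194)
c(N, l) = 8
D(S) = -9 - 6*S (D(S) = -3*((S + S) + 3) = -3*(2*S + 3) = -3*(3 + 2*S) = -9 - 6*S)
G = √25082 (G = √(-194 + 25276) = √25082 ≈ 158.37)
G*D(c(-3, √(2 + 2))) = √25082*(-9 - 6*8) = √25082*(-9 - 48) = √25082*(-57) = -57*√25082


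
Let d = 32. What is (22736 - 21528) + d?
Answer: 1240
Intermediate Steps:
(22736 - 21528) + d = (22736 - 21528) + 32 = 1208 + 32 = 1240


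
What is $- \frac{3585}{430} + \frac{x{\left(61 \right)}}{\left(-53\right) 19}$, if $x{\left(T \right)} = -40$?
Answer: $- \frac{718579}{86602} \approx -8.2975$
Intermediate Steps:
$- \frac{3585}{430} + \frac{x{\left(61 \right)}}{\left(-53\right) 19} = - \frac{3585}{430} - \frac{40}{\left(-53\right) 19} = \left(-3585\right) \frac{1}{430} - \frac{40}{-1007} = - \frac{717}{86} - - \frac{40}{1007} = - \frac{717}{86} + \frac{40}{1007} = - \frac{718579}{86602}$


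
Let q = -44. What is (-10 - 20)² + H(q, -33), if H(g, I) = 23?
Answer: 923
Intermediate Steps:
(-10 - 20)² + H(q, -33) = (-10 - 20)² + 23 = (-30)² + 23 = 900 + 23 = 923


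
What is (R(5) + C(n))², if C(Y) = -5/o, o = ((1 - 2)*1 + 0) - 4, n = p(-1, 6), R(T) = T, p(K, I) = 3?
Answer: 36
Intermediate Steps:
n = 3
o = -5 (o = (-1*1 + 0) - 4 = (-1 + 0) - 4 = -1 - 4 = -5)
C(Y) = 1 (C(Y) = -5/(-5) = -5*(-⅕) = 1)
(R(5) + C(n))² = (5 + 1)² = 6² = 36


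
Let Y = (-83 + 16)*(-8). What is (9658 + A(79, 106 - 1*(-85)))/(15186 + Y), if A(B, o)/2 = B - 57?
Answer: 693/1123 ≈ 0.61710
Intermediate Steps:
A(B, o) = -114 + 2*B (A(B, o) = 2*(B - 57) = 2*(-57 + B) = -114 + 2*B)
Y = 536 (Y = -67*(-8) = 536)
(9658 + A(79, 106 - 1*(-85)))/(15186 + Y) = (9658 + (-114 + 2*79))/(15186 + 536) = (9658 + (-114 + 158))/15722 = (9658 + 44)*(1/15722) = 9702*(1/15722) = 693/1123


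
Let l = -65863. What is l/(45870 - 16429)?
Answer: -65863/29441 ≈ -2.2371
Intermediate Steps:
l/(45870 - 16429) = -65863/(45870 - 16429) = -65863/29441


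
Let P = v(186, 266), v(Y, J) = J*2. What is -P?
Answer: -532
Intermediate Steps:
v(Y, J) = 2*J
P = 532 (P = 2*266 = 532)
-P = -1*532 = -532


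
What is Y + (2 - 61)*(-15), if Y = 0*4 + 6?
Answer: 891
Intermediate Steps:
Y = 6 (Y = 0 + 6 = 6)
Y + (2 - 61)*(-15) = 6 + (2 - 61)*(-15) = 6 - 59*(-15) = 6 + 885 = 891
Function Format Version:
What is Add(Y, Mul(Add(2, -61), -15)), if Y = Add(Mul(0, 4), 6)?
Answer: 891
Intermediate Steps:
Y = 6 (Y = Add(0, 6) = 6)
Add(Y, Mul(Add(2, -61), -15)) = Add(6, Mul(Add(2, -61), -15)) = Add(6, Mul(-59, -15)) = Add(6, 885) = 891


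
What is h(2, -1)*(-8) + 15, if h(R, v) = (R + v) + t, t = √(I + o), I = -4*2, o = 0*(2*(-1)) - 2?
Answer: 7 - 8*I*√10 ≈ 7.0 - 25.298*I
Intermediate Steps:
o = -2 (o = 0*(-2) - 2 = 0 - 2 = -2)
I = -8
t = I*√10 (t = √(-8 - 2) = √(-10) = I*√10 ≈ 3.1623*I)
h(R, v) = R + v + I*√10 (h(R, v) = (R + v) + I*√10 = R + v + I*√10)
h(2, -1)*(-8) + 15 = (2 - 1 + I*√10)*(-8) + 15 = (1 + I*√10)*(-8) + 15 = (-8 - 8*I*√10) + 15 = 7 - 8*I*√10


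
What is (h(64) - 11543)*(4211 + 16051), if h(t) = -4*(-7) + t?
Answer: -232020162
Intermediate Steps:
h(t) = 28 + t
(h(64) - 11543)*(4211 + 16051) = ((28 + 64) - 11543)*(4211 + 16051) = (92 - 11543)*20262 = -11451*20262 = -232020162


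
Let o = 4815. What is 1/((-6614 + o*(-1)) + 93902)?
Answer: 1/82473 ≈ 1.2125e-5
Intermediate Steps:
1/((-6614 + o*(-1)) + 93902) = 1/((-6614 + 4815*(-1)) + 93902) = 1/((-6614 - 4815) + 93902) = 1/(-11429 + 93902) = 1/82473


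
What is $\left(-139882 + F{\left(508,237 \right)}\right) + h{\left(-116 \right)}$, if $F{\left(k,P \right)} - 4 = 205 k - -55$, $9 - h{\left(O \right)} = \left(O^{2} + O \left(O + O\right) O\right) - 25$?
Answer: $3072687$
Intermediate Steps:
$h{\left(O \right)} = 34 - O^{2} - 2 O^{3}$ ($h{\left(O \right)} = 9 - \left(\left(O^{2} + O \left(O + O\right) O\right) - 25\right) = 9 - \left(\left(O^{2} + O 2 O O\right) - 25\right) = 9 - \left(\left(O^{2} + 2 O^{2} O\right) - 25\right) = 9 - \left(\left(O^{2} + 2 O^{3}\right) - 25\right) = 9 - \left(-25 + O^{2} + 2 O^{3}\right) = 34 - O^{2} - 2 O^{3}$)
$F{\left(k,P \right)} = 59 + 205 k$ ($F{\left(k,P \right)} = 4 + \left(205 k - -55\right) = 4 + \left(205 k + 55\right) = 4 + \left(55 + 205 k\right) = 59 + 205 k$)
$\left(-139882 + F{\left(508,237 \right)}\right) + h{\left(-116 \right)} = \left(-139882 + \left(59 + 205 \cdot 508\right)\right) - \left(13422 - 3121792\right) = \left(-139882 + \left(59 + 104140\right)\right) - -3108370 = \left(-139882 + 104199\right) + \left(34 - 13456 + 3121792\right) = -35683 + 3108370 = 3072687$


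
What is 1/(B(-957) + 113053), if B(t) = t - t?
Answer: 1/113053 ≈ 8.8454e-6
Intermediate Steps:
B(t) = 0
1/(B(-957) + 113053) = 1/(0 + 113053) = 1/113053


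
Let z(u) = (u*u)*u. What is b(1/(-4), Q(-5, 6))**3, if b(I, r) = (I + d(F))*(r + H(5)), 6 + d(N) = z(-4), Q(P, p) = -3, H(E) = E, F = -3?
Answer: -22188041/8 ≈ -2.7735e+6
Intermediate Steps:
z(u) = u**3 (z(u) = u**2*u = u**3)
d(N) = -70 (d(N) = -6 + (-4)**3 = -6 - 64 = -70)
b(I, r) = (-70 + I)*(5 + r) (b(I, r) = (I - 70)*(r + 5) = (-70 + I)*(5 + r))
b(1/(-4), Q(-5, 6))**3 = (-350 - 70*(-3) + 5/(-4) - 3/(-4))**3 = (-350 + 210 + 5*(-1/4) - 1/4*(-3))**3 = (-350 + 210 - 5/4 + 3/4)**3 = (-281/2)**3 = -22188041/8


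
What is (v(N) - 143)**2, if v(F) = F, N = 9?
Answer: 17956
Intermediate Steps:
(v(N) - 143)**2 = (9 - 143)**2 = (-134)**2 = 17956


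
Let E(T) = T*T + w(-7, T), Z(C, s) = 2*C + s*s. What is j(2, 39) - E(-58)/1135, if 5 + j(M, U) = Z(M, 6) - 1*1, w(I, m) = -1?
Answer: 35227/1135 ≈ 31.037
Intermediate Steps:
Z(C, s) = s² + 2*C (Z(C, s) = 2*C + s² = s² + 2*C)
j(M, U) = 30 + 2*M (j(M, U) = -5 + ((6² + 2*M) - 1*1) = -5 + ((36 + 2*M) - 1) = -5 + (35 + 2*M) = 30 + 2*M)
E(T) = -1 + T² (E(T) = T*T - 1 = T² - 1 = -1 + T²)
j(2, 39) - E(-58)/1135 = (30 + 2*2) - (-1 + (-58)²)/1135 = (30 + 4) - (-1 + 3364)/1135 = 34 - 3363/1135 = 35227/1135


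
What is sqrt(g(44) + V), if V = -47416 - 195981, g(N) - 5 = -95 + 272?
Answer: I*sqrt(243215) ≈ 493.17*I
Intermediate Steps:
g(N) = 182 (g(N) = 5 + (-95 + 272) = 5 + 177 = 182)
V = -243397
sqrt(g(44) + V) = sqrt(182 - 243397) = sqrt(-243215) = I*sqrt(243215)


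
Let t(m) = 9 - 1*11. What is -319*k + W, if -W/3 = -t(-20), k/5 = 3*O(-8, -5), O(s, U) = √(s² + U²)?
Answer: -6 - 4785*√89 ≈ -45148.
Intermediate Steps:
O(s, U) = √(U² + s²)
t(m) = -2 (t(m) = 9 - 11 = -2)
k = 15*√89 (k = 5*(3*√((-5)² + (-8)²)) = 5*(3*√(25 + 64)) = 5*(3*√89) = 15*√89 ≈ 141.51)
W = -6 (W = -(-3)*(-2) = -3*2 = -6)
-319*k + W = -4785*√89 - 6 = -6 - 4785*√89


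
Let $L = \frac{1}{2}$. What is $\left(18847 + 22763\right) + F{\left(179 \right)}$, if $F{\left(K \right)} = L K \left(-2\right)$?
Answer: $41431$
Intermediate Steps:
$L = \frac{1}{2} \approx 0.5$
$F{\left(K \right)} = - K$ ($F{\left(K \right)} = \frac{K}{2} \left(-2\right) = - K$)
$\left(18847 + 22763\right) + F{\left(179 \right)} = \left(18847 + 22763\right) - 179 = 41610 - 179 = 41431$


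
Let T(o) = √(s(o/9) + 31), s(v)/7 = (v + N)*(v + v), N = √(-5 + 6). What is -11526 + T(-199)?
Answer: -11526 + √531851/9 ≈ -11445.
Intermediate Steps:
N = 1 (N = √1 = 1)
s(v) = 14*v*(1 + v) (s(v) = 7*((v + 1)*(v + v)) = 7*((1 + v)*(2*v)) = 7*(2*v*(1 + v)) = 14*v*(1 + v))
T(o) = √(31 + 14*o*(1 + o/9)/9) (T(o) = √(14*(o/9)*(1 + o/9) + 31) = √(14*o*(1 + o/9)/9 + 31) = √(31 + 14*o*(1 + o/9)/9))
-11526 + T(-199) = -11526 + √(2511 + 14*(-199)*(9 - 199))/9 = -11526 + √(2511 + 14*(-199)*(-190))/9 = -11526 + √(2511 + 529340)/9 = -11526 + √531851/9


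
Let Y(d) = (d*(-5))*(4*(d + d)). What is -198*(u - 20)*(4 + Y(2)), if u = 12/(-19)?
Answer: -12108096/19 ≈ -6.3727e+5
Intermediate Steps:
u = -12/19 (u = 12*(-1/19) = -12/19 ≈ -0.63158)
Y(d) = -40*d**2 (Y(d) = (-5*d)*(4*(2*d)) = (-5*d)*(8*d) = -40*d**2)
-198*(u - 20)*(4 + Y(2)) = -198*(-12/19 - 20)*(4 - 40*2**2) = -(-77616)*(4 - 40*4)/19 = -(-77616)*(4 - 160)/19 = -(-77616)*(-156)/19 = -198*61152/19 = -12108096/19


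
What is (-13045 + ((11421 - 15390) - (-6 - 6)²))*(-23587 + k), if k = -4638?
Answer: 484284550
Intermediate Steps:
(-13045 + ((11421 - 15390) - (-6 - 6)²))*(-23587 + k) = (-13045 + ((11421 - 15390) - (-6 - 6)²))*(-23587 - 4638) = (-13045 + (-3969 - 1*(-12)²))*(-28225) = (-13045 + (-3969 - 1*144))*(-28225) = (-13045 + (-3969 - 144))*(-28225) = (-13045 - 4113)*(-28225) = -17158*(-28225) = 484284550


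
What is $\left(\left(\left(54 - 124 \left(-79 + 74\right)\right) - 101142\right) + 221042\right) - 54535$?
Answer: $66039$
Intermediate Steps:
$\left(\left(\left(54 - 124 \left(-79 + 74\right)\right) - 101142\right) + 221042\right) - 54535 = \left(\left(\left(54 - -620\right) - 101142\right) + 221042\right) - 54535 = \left(\left(\left(54 + 620\right) - 101142\right) + 221042\right) - 54535 = \left(\left(674 - 101142\right) + 221042\right) - 54535 = \left(-100468 + 221042\right) - 54535 = 120574 - 54535 = 66039$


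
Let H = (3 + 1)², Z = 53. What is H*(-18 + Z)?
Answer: 560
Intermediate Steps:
H = 16 (H = 4² = 16)
H*(-18 + Z) = 16*(-18 + 53) = 16*35 = 560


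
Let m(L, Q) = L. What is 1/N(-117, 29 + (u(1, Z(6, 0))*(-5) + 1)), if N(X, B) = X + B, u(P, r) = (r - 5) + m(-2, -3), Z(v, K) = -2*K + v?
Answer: -1/82 ≈ -0.012195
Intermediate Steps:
Z(v, K) = v - 2*K
u(P, r) = -7 + r (u(P, r) = (r - 5) - 2 = (-5 + r) - 2 = -7 + r)
N(X, B) = B + X
1/N(-117, 29 + (u(1, Z(6, 0))*(-5) + 1)) = 1/((29 + ((-7 + (6 - 2*0))*(-5) + 1)) - 117) = 1/((29 + ((-7 + (6 + 0))*(-5) + 1)) - 117) = 1/((29 + ((-7 + 6)*(-5) + 1)) - 117) = 1/((29 + (-1*(-5) + 1)) - 117) = 1/((29 + (5 + 1)) - 117) = 1/((29 + 6) - 117) = 1/(35 - 117) = 1/(-82) = -1/82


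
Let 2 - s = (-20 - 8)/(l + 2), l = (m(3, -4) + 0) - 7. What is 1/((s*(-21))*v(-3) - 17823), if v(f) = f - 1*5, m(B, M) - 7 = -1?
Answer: -1/12783 ≈ -7.8229e-5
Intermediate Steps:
m(B, M) = 6 (m(B, M) = 7 - 1 = 6)
l = -1 (l = (6 + 0) - 7 = 6 - 7 = -1)
v(f) = -5 + f (v(f) = f - 5 = -5 + f)
s = 30 (s = 2 - (-20 - 8)/(-1 + 2) = 2 - (-28)/1 = 2 - (-28) = 2 - 1*(-28) = 2 + 28 = 30)
1/((s*(-21))*v(-3) - 17823) = 1/((30*(-21))*(-5 - 3) - 17823) = 1/(-630*(-8) - 17823) = 1/(5040 - 17823) = 1/(-12783) = -1/12783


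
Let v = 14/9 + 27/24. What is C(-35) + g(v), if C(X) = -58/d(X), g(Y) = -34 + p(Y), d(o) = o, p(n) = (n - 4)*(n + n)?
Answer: -3575869/90720 ≈ -39.417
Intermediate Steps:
p(n) = 2*n*(-4 + n) (p(n) = (-4 + n)*(2*n) = 2*n*(-4 + n))
v = 193/72 (v = 14*(⅑) + 27*(1/24) = 14/9 + 9/8 = 193/72 ≈ 2.6806)
g(Y) = -34 + 2*Y*(-4 + Y)
C(X) = -58/X
C(-35) + g(v) = -58/(-35) + (-34 + 2*(193/72)*(-4 + 193/72)) = -58*(-1/35) + (-34 + 2*(193/72)*(-95/72)) = 58/35 + (-34 - 18335/2592) = 58/35 - 106463/2592 = -3575869/90720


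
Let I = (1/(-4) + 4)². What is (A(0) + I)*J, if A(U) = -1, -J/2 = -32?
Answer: 836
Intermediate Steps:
J = 64 (J = -2*(-32) = 64)
I = 225/16 (I = (-¼ + 4)² = (15/4)² = 225/16 ≈ 14.063)
(A(0) + I)*J = (-1 + 225/16)*64 = (209/16)*64 = 836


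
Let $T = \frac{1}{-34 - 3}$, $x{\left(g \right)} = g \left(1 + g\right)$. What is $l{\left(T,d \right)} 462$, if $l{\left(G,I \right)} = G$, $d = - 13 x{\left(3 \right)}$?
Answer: $- \frac{462}{37} \approx -12.486$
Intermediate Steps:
$T = - \frac{1}{37}$ ($T = \frac{1}{-37} = - \frac{1}{37} \approx -0.027027$)
$d = -156$ ($d = - 13 \cdot 3 \left(1 + 3\right) = - 13 \cdot 3 \cdot 4 = \left(-13\right) 12 = -156$)
$l{\left(T,d \right)} 462 = \left(- \frac{1}{37}\right) 462 = - \frac{462}{37}$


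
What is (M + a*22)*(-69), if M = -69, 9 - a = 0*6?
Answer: -8901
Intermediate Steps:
a = 9 (a = 9 - 0*6 = 9 - 1*0 = 9 + 0 = 9)
(M + a*22)*(-69) = (-69 + 9*22)*(-69) = (-69 + 198)*(-69) = 129*(-69) = -8901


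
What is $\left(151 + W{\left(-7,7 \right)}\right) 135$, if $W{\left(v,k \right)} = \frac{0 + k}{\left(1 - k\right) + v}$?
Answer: $\frac{264060}{13} \approx 20312.0$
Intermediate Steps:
$W{\left(v,k \right)} = \frac{k}{1 + v - k}$
$\left(151 + W{\left(-7,7 \right)}\right) 135 = \left(151 + \frac{7}{1 - 7 - 7}\right) 135 = \left(151 + \frac{7}{-13}\right) 135 = \left(151 + 7 \left(- \frac{1}{13}\right)\right) 135 = \left(151 - \frac{7}{13}\right) 135 = \frac{1956}{13} \cdot 135 = \frac{264060}{13}$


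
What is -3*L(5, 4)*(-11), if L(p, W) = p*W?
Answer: 660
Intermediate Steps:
L(p, W) = W*p
-3*L(5, 4)*(-11) = -12*5*(-11) = -3*20*(-11) = -60*(-11) = 660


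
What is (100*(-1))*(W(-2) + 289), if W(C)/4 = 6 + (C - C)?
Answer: -31300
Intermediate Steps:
W(C) = 24 (W(C) = 4*(6 + (C - C)) = 4*(6 + 0) = 4*6 = 24)
(100*(-1))*(W(-2) + 289) = (100*(-1))*(24 + 289) = -100*313 = -31300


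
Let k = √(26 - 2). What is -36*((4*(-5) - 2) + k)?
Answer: 792 - 72*√6 ≈ 615.64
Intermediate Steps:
k = 2*√6 (k = √24 = 2*√6 ≈ 4.8990)
-36*((4*(-5) - 2) + k) = -36*((4*(-5) - 2) + 2*√6) = -36*((-20 - 2) + 2*√6) = -36*(-22 + 2*√6) = 792 - 72*√6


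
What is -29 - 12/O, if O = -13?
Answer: -365/13 ≈ -28.077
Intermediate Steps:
-29 - 12/O = -29 - 12/(-13) = -29 - 1/13*(-12) = -29 + 12/13 = -365/13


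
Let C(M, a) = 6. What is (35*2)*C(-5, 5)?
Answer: 420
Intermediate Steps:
(35*2)*C(-5, 5) = (35*2)*6 = 70*6 = 420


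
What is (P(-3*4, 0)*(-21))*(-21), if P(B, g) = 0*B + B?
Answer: -5292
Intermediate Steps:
P(B, g) = B (P(B, g) = 0 + B = B)
(P(-3*4, 0)*(-21))*(-21) = (-3*4*(-21))*(-21) = -12*(-21)*(-21) = 252*(-21) = -5292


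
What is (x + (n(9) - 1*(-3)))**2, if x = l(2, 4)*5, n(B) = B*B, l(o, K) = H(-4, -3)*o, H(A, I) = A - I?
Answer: 5476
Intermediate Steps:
l(o, K) = -o (l(o, K) = (-4 - 1*(-3))*o = (-4 + 3)*o = -o)
n(B) = B**2
x = -10 (x = -1*2*5 = -2*5 = -10)
(x + (n(9) - 1*(-3)))**2 = (-10 + (9**2 - 1*(-3)))**2 = (-10 + (81 + 3))**2 = (-10 + 84)**2 = 74**2 = 5476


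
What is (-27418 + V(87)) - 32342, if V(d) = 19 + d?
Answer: -59654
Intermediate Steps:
(-27418 + V(87)) - 32342 = (-27418 + (19 + 87)) - 32342 = (-27418 + 106) - 32342 = -27312 - 32342 = -59654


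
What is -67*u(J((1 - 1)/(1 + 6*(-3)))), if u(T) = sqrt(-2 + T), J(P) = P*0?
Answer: -67*I*sqrt(2) ≈ -94.752*I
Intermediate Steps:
J(P) = 0
-67*u(J((1 - 1)/(1 + 6*(-3)))) = -67*sqrt(-2 + 0) = -67*I*sqrt(2)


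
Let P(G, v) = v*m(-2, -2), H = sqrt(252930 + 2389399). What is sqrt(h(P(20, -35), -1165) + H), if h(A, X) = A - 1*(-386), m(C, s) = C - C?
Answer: sqrt(386 + sqrt(2642329)) ≈ 44.850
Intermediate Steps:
H = sqrt(2642329) ≈ 1625.5
m(C, s) = 0
P(G, v) = 0 (P(G, v) = v*0 = 0)
h(A, X) = 386 + A (h(A, X) = A + 386 = 386 + A)
sqrt(h(P(20, -35), -1165) + H) = sqrt((386 + 0) + sqrt(2642329)) = sqrt(386 + sqrt(2642329))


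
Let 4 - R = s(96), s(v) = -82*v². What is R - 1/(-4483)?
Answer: 3387874829/4483 ≈ 7.5572e+5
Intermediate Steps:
R = 755716 (R = 4 - (-82)*96² = 4 - (-82)*9216 = 4 - 1*(-755712) = 4 + 755712 = 755716)
R - 1/(-4483) = 755716 - 1/(-4483) = 755716 - 1*(-1/4483) = 755716 + 1/4483 = 3387874829/4483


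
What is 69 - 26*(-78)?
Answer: 2097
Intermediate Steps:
69 - 26*(-78) = 69 + 2028 = 2097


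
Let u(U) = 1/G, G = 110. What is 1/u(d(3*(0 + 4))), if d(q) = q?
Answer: 110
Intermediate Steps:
u(U) = 1/110
1/u(d(3*(0 + 4))) = 1/(1/110) = 110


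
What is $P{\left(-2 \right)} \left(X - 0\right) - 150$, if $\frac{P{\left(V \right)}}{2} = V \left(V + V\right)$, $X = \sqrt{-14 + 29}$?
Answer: $-150 + 16 \sqrt{15} \approx -88.032$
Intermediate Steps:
$X = \sqrt{15} \approx 3.873$
$P{\left(V \right)} = 4 V^{2}$ ($P{\left(V \right)} = 2 V \left(V + V\right) = 2 V 2 V = 2 \cdot 2 V^{2} = 4 V^{2}$)
$P{\left(-2 \right)} \left(X - 0\right) - 150 = 4 \left(-2\right)^{2} \left(\sqrt{15} - 0\right) - 150 = 4 \cdot 4 \left(\sqrt{15} + 0\right) - 150 = 16 \sqrt{15} - 150 = -150 + 16 \sqrt{15}$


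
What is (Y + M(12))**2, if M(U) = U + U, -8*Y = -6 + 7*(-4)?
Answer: 12769/16 ≈ 798.06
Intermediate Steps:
Y = 17/4 (Y = -(-6 + 7*(-4))/8 = -(-6 - 28)/8 = -1/8*(-34) = 17/4 ≈ 4.2500)
M(U) = 2*U
(Y + M(12))**2 = (17/4 + 2*12)**2 = (17/4 + 24)**2 = (113/4)**2 = 12769/16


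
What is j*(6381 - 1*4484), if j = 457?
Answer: 866929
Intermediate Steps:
j*(6381 - 1*4484) = 457*(6381 - 1*4484) = 457*(6381 - 4484) = 457*1897 = 866929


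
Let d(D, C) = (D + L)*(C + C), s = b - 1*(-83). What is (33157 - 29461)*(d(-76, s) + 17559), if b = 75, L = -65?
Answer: -99780912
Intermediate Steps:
s = 158 (s = 75 - 1*(-83) = 75 + 83 = 158)
d(D, C) = 2*C*(-65 + D) (d(D, C) = (D - 65)*(C + C) = (-65 + D)*(2*C) = 2*C*(-65 + D))
(33157 - 29461)*(d(-76, s) + 17559) = (33157 - 29461)*(2*158*(-65 - 76) + 17559) = 3696*(2*158*(-141) + 17559) = 3696*(-44556 + 17559) = 3696*(-26997) = -99780912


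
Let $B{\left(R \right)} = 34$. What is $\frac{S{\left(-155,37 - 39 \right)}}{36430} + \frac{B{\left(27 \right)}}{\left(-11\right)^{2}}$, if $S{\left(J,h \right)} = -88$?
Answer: $\frac{613986}{2204015} \approx 0.27858$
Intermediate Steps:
$\frac{S{\left(-155,37 - 39 \right)}}{36430} + \frac{B{\left(27 \right)}}{\left(-11\right)^{2}} = - \frac{88}{36430} + \frac{34}{\left(-11\right)^{2}} = \left(-88\right) \frac{1}{36430} + \frac{34}{121} = - \frac{44}{18215} + 34 \cdot \frac{1}{121} = - \frac{44}{18215} + \frac{34}{121} = \frac{613986}{2204015}$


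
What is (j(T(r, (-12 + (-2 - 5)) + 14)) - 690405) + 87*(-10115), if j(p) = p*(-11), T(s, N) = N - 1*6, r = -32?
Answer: -1570289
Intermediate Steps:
T(s, N) = -6 + N (T(s, N) = N - 6 = -6 + N)
j(p) = -11*p
(j(T(r, (-12 + (-2 - 5)) + 14)) - 690405) + 87*(-10115) = (-11*(-6 + ((-12 + (-2 - 5)) + 14)) - 690405) + 87*(-10115) = (-11*(-6 + ((-12 - 7) + 14)) - 690405) - 880005 = (-11*(-6 + (-19 + 14)) - 690405) - 880005 = (-11*(-6 - 5) - 690405) - 880005 = (-11*(-11) - 690405) - 880005 = (121 - 690405) - 880005 = -690284 - 880005 = -1570289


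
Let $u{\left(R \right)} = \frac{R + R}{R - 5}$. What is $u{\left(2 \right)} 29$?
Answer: $- \frac{116}{3} \approx -38.667$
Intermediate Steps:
$u{\left(R \right)} = \frac{2 R}{-5 + R}$
$u{\left(2 \right)} 29 = 2 \cdot 2 \frac{1}{-5 + 2} \cdot 29 = 2 \cdot 2 \frac{1}{-3} \cdot 29 = 2 \cdot 2 \left(- \frac{1}{3}\right) 29 = \left(- \frac{4}{3}\right) 29 = - \frac{116}{3}$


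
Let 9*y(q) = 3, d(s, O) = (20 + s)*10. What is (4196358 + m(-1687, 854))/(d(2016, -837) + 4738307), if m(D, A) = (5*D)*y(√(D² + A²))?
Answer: 12580639/14276001 ≈ 0.88124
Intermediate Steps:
d(s, O) = 200 + 10*s
y(q) = ⅓ (y(q) = (⅑)*3 = ⅓)
m(D, A) = 5*D/3 (m(D, A) = (5*D)*(⅓) = 5*D/3)
(4196358 + m(-1687, 854))/(d(2016, -837) + 4738307) = (4196358 + (5/3)*(-1687))/((200 + 10*2016) + 4738307) = (4196358 - 8435/3)/((200 + 20160) + 4738307) = 12580639/(3*(20360 + 4738307)) = (12580639/3)/4758667 = (12580639/3)*(1/4758667) = 12580639/14276001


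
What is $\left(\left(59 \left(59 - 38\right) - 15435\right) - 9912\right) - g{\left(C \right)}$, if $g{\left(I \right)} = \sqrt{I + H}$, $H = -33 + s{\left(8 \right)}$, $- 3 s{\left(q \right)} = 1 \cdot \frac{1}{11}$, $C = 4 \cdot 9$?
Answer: $-24108 - \frac{7 \sqrt{66}}{33} \approx -24110.0$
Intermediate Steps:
$C = 36$
$s{\left(q \right)} = - \frac{1}{33}$ ($s{\left(q \right)} = - \frac{1 \cdot \frac{1}{11}}{3} = \left(- \frac{1}{3}\right) \frac{1}{11} = - \frac{1}{33}$)
$H = - \frac{1090}{33}$ ($H = -33 - \frac{1}{33} = - \frac{1090}{33} \approx -33.03$)
$g{\left(I \right)} = \sqrt{- \frac{1090}{33} + I}$ ($g{\left(I \right)} = \sqrt{I - \frac{1090}{33}} = \sqrt{- \frac{1090}{33} + I}$)
$\left(\left(59 \left(59 - 38\right) - 15435\right) - 9912\right) - g{\left(C \right)} = \left(\left(59 \left(59 - 38\right) - 15435\right) - 9912\right) - \frac{\sqrt{-35970 + 1089 \cdot 36}}{33} = \left(\left(59 \cdot 21 - 15435\right) - 9912\right) - \frac{\sqrt{-35970 + 39204}}{33} = \left(\left(1239 - 15435\right) - 9912\right) - \frac{\sqrt{3234}}{33} = \left(-14196 - 9912\right) - \frac{7 \sqrt{66}}{33} = -24108 - \frac{7 \sqrt{66}}{33}$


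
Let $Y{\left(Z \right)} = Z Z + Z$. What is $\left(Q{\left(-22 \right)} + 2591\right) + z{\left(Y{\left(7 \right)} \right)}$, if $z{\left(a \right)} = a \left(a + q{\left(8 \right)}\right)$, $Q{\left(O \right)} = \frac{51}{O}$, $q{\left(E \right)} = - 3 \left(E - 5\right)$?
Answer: $\frac{114855}{22} \approx 5220.7$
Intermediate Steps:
$q{\left(E \right)} = 15 - 3 E$ ($q{\left(E \right)} = - 3 \left(-5 + E\right) = 15 - 3 E$)
$Y{\left(Z \right)} = Z + Z^{2}$ ($Y{\left(Z \right)} = Z^{2} + Z = Z + Z^{2}$)
$z{\left(a \right)} = a \left(-9 + a\right)$ ($z{\left(a \right)} = a \left(a + \left(15 - 24\right)\right) = a \left(a - 9\right) = a \left(-9 + a\right)$)
$\left(Q{\left(-22 \right)} + 2591\right) + z{\left(Y{\left(7 \right)} \right)} = \left(\frac{51}{-22} + 2591\right) + 7 \left(1 + 7\right) \left(-9 + 7 \left(1 + 7\right)\right) = \left(51 \left(- \frac{1}{22}\right) + 2591\right) + 7 \cdot 8 \left(-9 + 7 \cdot 8\right) = \left(- \frac{51}{22} + 2591\right) + 56 \left(-9 + 56\right) = \frac{56951}{22} + 56 \cdot 47 = \frac{56951}{22} + 2632 = \frac{114855}{22}$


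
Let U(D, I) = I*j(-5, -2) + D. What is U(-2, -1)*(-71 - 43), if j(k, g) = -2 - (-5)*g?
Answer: -1140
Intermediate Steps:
j(k, g) = -2 + 5*g
U(D, I) = D - 12*I (U(D, I) = I*(-2 + 5*(-2)) + D = I*(-2 - 10) + D = I*(-12) + D = -12*I + D = D - 12*I)
U(-2, -1)*(-71 - 43) = (-2 - 12*(-1))*(-71 - 43) = (-2 + 12)*(-114) = 10*(-114) = -1140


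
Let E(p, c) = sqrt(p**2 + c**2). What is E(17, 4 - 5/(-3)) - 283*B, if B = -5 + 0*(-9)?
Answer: 1415 + 17*sqrt(10)/3 ≈ 1432.9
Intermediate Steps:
E(p, c) = sqrt(c**2 + p**2)
B = -5 (B = -5 + 0 = -5)
E(17, 4 - 5/(-3)) - 283*B = sqrt((4 - 5/(-3))**2 + 17**2) - 283*(-5) = sqrt((4 - 5*(-1)/3)**2 + 289) + 1415 = sqrt((4 - 1*(-5/3))**2 + 289) + 1415 = sqrt((4 + 5/3)**2 + 289) + 1415 = sqrt((17/3)**2 + 289) + 1415 = sqrt(289/9 + 289) + 1415 = sqrt(2890/9) + 1415 = 17*sqrt(10)/3 + 1415 = 1415 + 17*sqrt(10)/3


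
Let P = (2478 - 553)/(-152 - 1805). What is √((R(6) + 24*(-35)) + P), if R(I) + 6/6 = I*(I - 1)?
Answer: 2*I*√777443691/1957 ≈ 28.495*I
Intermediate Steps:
R(I) = -1 + I*(-1 + I) (R(I) = -1 + I*(I - 1) = -1 + I*(-1 + I))
P = -1925/1957 (P = 1925/(-1957) = 1925*(-1/1957) = -1925/1957 ≈ -0.98365)
√((R(6) + 24*(-35)) + P) = √(((-1 + 6² - 1*6) + 24*(-35)) - 1925/1957) = √(((-1 + 36 - 6) - 840) - 1925/1957) = √((29 - 840) - 1925/1957) = √(-811 - 1925/1957) = √(-1589052/1957) = 2*I*√777443691/1957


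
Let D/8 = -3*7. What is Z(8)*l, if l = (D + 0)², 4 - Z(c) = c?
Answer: -112896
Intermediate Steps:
D = -168 (D = 8*(-3*7) = 8*(-21) = -168)
Z(c) = 4 - c
l = 28224 (l = (-168 + 0)² = (-168)² = 28224)
Z(8)*l = (4 - 1*8)*28224 = (4 - 8)*28224 = -4*28224 = -112896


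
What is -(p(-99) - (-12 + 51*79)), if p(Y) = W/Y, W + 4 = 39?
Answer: 397718/99 ≈ 4017.4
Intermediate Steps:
W = 35 (W = -4 + 39 = 35)
p(Y) = 35/Y
-(p(-99) - (-12 + 51*79)) = -(35/(-99) - (-12 + 51*79)) = -(35*(-1/99) - (-12 + 4029)) = -(-35/99 - 1*4017) = -(-35/99 - 4017) = -1*(-397718/99) = 397718/99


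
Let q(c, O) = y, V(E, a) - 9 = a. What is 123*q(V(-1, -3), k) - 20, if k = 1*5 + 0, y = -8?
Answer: -1004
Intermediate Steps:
V(E, a) = 9 + a
k = 5 (k = 5 + 0 = 5)
q(c, O) = -8
123*q(V(-1, -3), k) - 20 = 123*(-8) - 20 = -984 - 20 = -1004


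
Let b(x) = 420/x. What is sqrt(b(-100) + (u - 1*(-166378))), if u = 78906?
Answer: sqrt(6131995)/5 ≈ 495.26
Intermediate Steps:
sqrt(b(-100) + (u - 1*(-166378))) = sqrt(420/(-100) + (78906 - 1*(-166378))) = sqrt(420*(-1/100) + (78906 + 166378)) = sqrt(-21/5 + 245284) = sqrt(1226399/5) = sqrt(6131995)/5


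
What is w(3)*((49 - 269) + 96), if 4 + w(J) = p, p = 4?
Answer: 0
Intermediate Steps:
w(J) = 0 (w(J) = -4 + 4 = 0)
w(3)*((49 - 269) + 96) = 0*((49 - 269) + 96) = 0*(-220 + 96) = 0*(-124) = 0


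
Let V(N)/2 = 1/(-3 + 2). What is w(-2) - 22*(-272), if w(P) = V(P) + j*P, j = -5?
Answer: 5992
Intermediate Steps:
V(N) = -2 (V(N) = 2/(-3 + 2) = 2/(-1) = 2*(-1) = -2)
w(P) = -2 - 5*P
w(-2) - 22*(-272) = (-2 - 5*(-2)) - 22*(-272) = (-2 + 10) + 5984 = 8 + 5984 = 5992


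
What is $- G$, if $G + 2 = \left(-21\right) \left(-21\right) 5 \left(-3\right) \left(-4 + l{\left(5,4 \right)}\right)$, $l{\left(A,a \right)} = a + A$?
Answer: $33077$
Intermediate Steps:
$l{\left(A,a \right)} = A + a$
$G = -33077$ ($G = -2 + \left(-21\right) \left(-21\right) 5 \left(-3\right) \left(-4 + \left(5 + 4\right)\right) = -2 + 441 \left(- 15 \left(-4 + 9\right)\right) = -2 + 441 \left(\left(-15\right) 5\right) = -2 + 441 \left(-75\right) = -2 - 33075 = -33077$)
$- G = \left(-1\right) \left(-33077\right) = 33077$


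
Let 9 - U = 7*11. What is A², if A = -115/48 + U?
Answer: 11417641/2304 ≈ 4955.6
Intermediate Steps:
U = -68 (U = 9 - 7*11 = 9 - 1*77 = 9 - 77 = -68)
A = -3379/48 (A = -115/48 - 68 = -3379/48 ≈ -70.396)
A² = (-3379/48)² = 11417641/2304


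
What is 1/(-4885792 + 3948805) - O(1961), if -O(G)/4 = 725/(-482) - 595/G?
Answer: -60409682287/8355113079 ≈ -7.2303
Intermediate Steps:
O(G) = 1450/241 + 2380/G (O(G) = -4*(725/(-482) - 595/G) = -4*(725*(-1/482) - 595/G) = -4*(-725/482 - 595/G) = 1450/241 + 2380/G)
1/(-4885792 + 3948805) - O(1961) = 1/(-4885792 + 3948805) - (1450/241 + 2380/1961) = 1/(-936987) - (1450/241 + 2380*(1/1961)) = -1/936987 - (1450/241 + 2380/1961) = -1/936987 - 1*3417030/472601 = -1/936987 - 3417030/472601 = -60409682287/8355113079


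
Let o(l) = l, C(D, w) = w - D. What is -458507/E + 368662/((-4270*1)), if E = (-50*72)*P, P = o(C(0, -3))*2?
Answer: -141727487/1317600 ≈ -107.56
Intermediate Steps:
P = -6 (P = (-3 - 1*0)*2 = (-3 + 0)*2 = -3*2 = -6)
E = 21600 (E = -50*72*(-6) = -3600*(-6) = 21600)
-458507/E + 368662/((-4270*1)) = -458507/21600 + 368662/((-4270*1)) = -458507*1/21600 + 368662/(-4270) = -458507/21600 + 368662*(-1/4270) = -458507/21600 - 26333/305 = -141727487/1317600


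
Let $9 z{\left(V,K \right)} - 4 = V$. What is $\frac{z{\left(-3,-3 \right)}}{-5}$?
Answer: $- \frac{1}{45} \approx -0.022222$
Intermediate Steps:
$z{\left(V,K \right)} = \frac{4}{9} + \frac{V}{9}$
$\frac{z{\left(-3,-3 \right)}}{-5} = \frac{\frac{4}{9} + \frac{1}{9} \left(-3\right)}{-5} = - \frac{\frac{4}{9} - \frac{1}{3}}{5} = \left(- \frac{1}{5}\right) \frac{1}{9} = - \frac{1}{45}$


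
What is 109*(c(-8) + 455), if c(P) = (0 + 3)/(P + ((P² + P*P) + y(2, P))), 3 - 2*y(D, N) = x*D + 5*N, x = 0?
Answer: 14036039/283 ≈ 49597.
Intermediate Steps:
y(D, N) = 3/2 - 5*N/2 (y(D, N) = 3/2 - (0*D + 5*N)/2 = 3/2 - (0 + 5*N)/2 = 3/2 - 5*N/2)
c(P) = 3/(3/2 + 2*P² - 3*P/2) (c(P) = (0 + 3)/(P + ((P² + P*P) + (3/2 - 5*P/2))) = 3/(P + ((P² + P²) + (3/2 - 5*P/2))) = 3/(P + (2*P² + (3/2 - 5*P/2))) = 3/(P + (3/2 + 2*P² - 5*P/2)) = 3/(3/2 + 2*P² - 3*P/2))
109*(c(-8) + 455) = 109*(6/(3 - 3*(-8) + 4*(-8)²) + 455) = 109*(6/(3 + 24 + 4*64) + 455) = 109*(6/(3 + 24 + 256) + 455) = 109*(6/283 + 455) = 109*(128771/283) = 14036039/283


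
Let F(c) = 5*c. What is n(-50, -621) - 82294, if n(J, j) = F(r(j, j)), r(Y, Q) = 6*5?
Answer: -82144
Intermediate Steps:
r(Y, Q) = 30
n(J, j) = 150 (n(J, j) = 5*30 = 150)
n(-50, -621) - 82294 = 150 - 82294 = -82144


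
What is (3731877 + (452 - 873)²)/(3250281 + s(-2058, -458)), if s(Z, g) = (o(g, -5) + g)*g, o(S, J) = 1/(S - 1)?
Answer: 1794285162/1588161113 ≈ 1.1298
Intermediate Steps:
o(S, J) = 1/(-1 + S)
s(Z, g) = g*(g + 1/(-1 + g)) (s(Z, g) = (1/(-1 + g) + g)*g = (g + 1/(-1 + g))*g = g*(g + 1/(-1 + g)))
(3731877 + (452 - 873)²)/(3250281 + s(-2058, -458)) = (3731877 + (452 - 873)²)/(3250281 - 458*(1 - 458*(-1 - 458))/(-1 - 458)) = (3731877 + (-421)²)/(3250281 - 458*(1 - 458*(-459))/(-459)) = (3731877 + 177241)/(3250281 - 458*(-1/459)*(1 + 210222)) = 3909118/(3250281 - 458*(-1/459)*210223) = 3909118/(3250281 + 96282134/459) = 3909118/(1588161113/459) = 3909118*(459/1588161113) = 1794285162/1588161113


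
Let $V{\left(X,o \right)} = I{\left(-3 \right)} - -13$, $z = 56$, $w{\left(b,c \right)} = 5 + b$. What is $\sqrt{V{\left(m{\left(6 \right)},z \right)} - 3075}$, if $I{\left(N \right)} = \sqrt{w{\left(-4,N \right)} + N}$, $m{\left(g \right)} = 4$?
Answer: $\sqrt{-3062 + i \sqrt{2}} \approx 0.0128 + 55.335 i$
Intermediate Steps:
$I{\left(N \right)} = \sqrt{1 + N}$ ($I{\left(N \right)} = \sqrt{\left(5 - 4\right) + N} = \sqrt{1 + N}$)
$V{\left(X,o \right)} = 13 + i \sqrt{2}$ ($V{\left(X,o \right)} = \sqrt{1 - 3} - -13 = \sqrt{-2} + 13 = i \sqrt{2} + 13 = 13 + i \sqrt{2}$)
$\sqrt{V{\left(m{\left(6 \right)},z \right)} - 3075} = \sqrt{\left(13 + i \sqrt{2}\right) - 3075} = \sqrt{-3062 + i \sqrt{2}}$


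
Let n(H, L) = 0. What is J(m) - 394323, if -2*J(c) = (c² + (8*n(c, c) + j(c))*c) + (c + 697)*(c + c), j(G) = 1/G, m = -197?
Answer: -315228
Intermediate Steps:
J(c) = -½ - c²/2 - c*(697 + c) (J(c) = -((c² + (8*0 + 1/c)*c) + (c + 697)*(c + c))/2 = -((c² + (0 + 1/c)*c) + (697 + c)*(2*c))/2 = -((c² + c/c) + 2*c*(697 + c))/2 = -((c² + 1) + 2*c*(697 + c))/2 = -((1 + c²) + 2*c*(697 + c))/2 = -(1 + c² + 2*c*(697 + c))/2 = -½ - c²/2 - c*(697 + c))
J(m) - 394323 = (-½ - ½*(-197)*(1394 + 3*(-197))) - 394323 = (-½ - ½*(-197)*(1394 - 591)) - 394323 = (-½ - ½*(-197)*803) - 394323 = (-½ + 158191/2) - 394323 = 79095 - 394323 = -315228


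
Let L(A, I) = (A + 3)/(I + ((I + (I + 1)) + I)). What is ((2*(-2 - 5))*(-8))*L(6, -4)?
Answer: -336/5 ≈ -67.200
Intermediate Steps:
L(A, I) = (3 + A)/(1 + 4*I) (L(A, I) = (3 + A)/(I + ((I + (1 + I)) + I)) = (3 + A)/(I + ((1 + 2*I) + I)) = (3 + A)/(I + (1 + 3*I)) = (3 + A)/(1 + 4*I))
((2*(-2 - 5))*(-8))*L(6, -4) = ((2*(-2 - 5))*(-8))*((3 + 6)/(1 + 4*(-4))) = ((2*(-7))*(-8))*(9/(1 - 16)) = (-14*(-8))*(9/(-15)) = 112*(-1/15*9) = 112*(-⅗) = -336/5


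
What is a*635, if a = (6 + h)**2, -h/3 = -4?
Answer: 205740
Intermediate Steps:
h = 12 (h = -3*(-4) = 12)
a = 324 (a = (6 + 12)**2 = 18**2 = 324)
a*635 = 324*635 = 205740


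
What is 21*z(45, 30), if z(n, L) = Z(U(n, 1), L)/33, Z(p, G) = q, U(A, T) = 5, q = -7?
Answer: -49/11 ≈ -4.4545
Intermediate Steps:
Z(p, G) = -7
z(n, L) = -7/33
21*z(45, 30) = 21*(-7/33) = -49/11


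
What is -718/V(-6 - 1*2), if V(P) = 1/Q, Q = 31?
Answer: -22258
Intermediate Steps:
V(P) = 1/31
-718/V(-6 - 1*2) = -718/1/31 = -718*31 = -22258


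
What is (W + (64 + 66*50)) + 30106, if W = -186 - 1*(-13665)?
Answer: 46949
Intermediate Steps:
W = 13479 (W = -186 + 13665 = 13479)
(W + (64 + 66*50)) + 30106 = (13479 + (64 + 66*50)) + 30106 = (13479 + (64 + 3300)) + 30106 = (13479 + 3364) + 30106 = 16843 + 30106 = 46949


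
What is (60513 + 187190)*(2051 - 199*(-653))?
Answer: 32696300594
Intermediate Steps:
(60513 + 187190)*(2051 - 199*(-653)) = 247703*(2051 + 129947) = 247703*131998 = 32696300594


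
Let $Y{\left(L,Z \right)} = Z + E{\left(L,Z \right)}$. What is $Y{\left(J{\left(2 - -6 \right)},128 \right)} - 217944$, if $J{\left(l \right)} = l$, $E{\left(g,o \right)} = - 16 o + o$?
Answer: $-219736$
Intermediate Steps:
$E{\left(g,o \right)} = - 15 o$
$Y{\left(L,Z \right)} = - 14 Z$ ($Y{\left(L,Z \right)} = Z - 15 Z = - 14 Z$)
$Y{\left(J{\left(2 - -6 \right)},128 \right)} - 217944 = \left(-14\right) 128 - 217944 = -1792 - 217944 = -219736$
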